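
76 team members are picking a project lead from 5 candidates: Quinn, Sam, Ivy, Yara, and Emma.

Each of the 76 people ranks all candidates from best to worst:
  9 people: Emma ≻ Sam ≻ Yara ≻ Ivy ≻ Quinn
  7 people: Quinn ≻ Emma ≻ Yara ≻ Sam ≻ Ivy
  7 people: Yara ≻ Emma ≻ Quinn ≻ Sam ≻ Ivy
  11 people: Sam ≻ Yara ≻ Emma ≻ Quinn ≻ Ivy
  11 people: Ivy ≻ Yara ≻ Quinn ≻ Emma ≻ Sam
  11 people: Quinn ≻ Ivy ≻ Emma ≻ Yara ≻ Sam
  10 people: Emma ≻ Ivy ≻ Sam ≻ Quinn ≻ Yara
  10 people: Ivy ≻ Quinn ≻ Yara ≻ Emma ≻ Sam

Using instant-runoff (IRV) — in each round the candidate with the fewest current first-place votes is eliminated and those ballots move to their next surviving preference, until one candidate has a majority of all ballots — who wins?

Emma

Round 1: Quinn 18, Sam 11, Ivy 21, Yara 7, Emma 19. Yara eliminated.
Round 2: Quinn 18, Sam 11, Ivy 21, Emma 26. Sam eliminated.
Round 3: Quinn 18, Ivy 21, Emma 37. Quinn eliminated.
Round 4: Ivy 32, Emma 44. Emma has a majority (≥39).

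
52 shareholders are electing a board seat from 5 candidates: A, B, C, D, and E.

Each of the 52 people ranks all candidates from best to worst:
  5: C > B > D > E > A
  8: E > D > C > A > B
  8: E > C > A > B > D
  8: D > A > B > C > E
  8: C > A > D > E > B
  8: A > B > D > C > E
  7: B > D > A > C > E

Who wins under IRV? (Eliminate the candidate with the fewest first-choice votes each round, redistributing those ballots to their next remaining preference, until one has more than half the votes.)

Round 1: A 8, B 7, C 13, D 8, E 16. B eliminated.
Round 2: A 8, C 13, D 15, E 16. A eliminated.
Round 3: C 13, D 23, E 16. C eliminated.
Round 4: D 36, E 16. D has a majority (≥27).

D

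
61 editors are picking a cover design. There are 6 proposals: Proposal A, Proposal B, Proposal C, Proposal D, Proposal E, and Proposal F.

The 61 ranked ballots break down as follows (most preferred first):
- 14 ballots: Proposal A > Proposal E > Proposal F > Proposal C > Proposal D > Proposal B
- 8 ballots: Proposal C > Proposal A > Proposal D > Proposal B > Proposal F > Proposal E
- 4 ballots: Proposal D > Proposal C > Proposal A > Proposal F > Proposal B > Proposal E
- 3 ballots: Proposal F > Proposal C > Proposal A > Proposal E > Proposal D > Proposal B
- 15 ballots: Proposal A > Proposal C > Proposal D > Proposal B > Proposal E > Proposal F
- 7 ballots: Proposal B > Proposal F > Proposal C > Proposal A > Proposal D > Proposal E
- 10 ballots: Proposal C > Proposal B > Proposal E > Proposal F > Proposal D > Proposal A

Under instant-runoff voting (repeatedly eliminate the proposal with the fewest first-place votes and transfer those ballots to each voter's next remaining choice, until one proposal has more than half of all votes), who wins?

Proposal C

Round 1: Proposal A 29, Proposal B 7, Proposal C 18, Proposal D 4, Proposal E 0, Proposal F 3. Proposal E eliminated.
Round 2: Proposal A 29, Proposal B 7, Proposal C 18, Proposal D 4, Proposal F 3. Proposal F eliminated.
Round 3: Proposal A 29, Proposal B 7, Proposal C 21, Proposal D 4. Proposal D eliminated.
Round 4: Proposal A 29, Proposal B 7, Proposal C 25. Proposal B eliminated.
Round 5: Proposal A 29, Proposal C 32. Proposal C has a majority (≥31).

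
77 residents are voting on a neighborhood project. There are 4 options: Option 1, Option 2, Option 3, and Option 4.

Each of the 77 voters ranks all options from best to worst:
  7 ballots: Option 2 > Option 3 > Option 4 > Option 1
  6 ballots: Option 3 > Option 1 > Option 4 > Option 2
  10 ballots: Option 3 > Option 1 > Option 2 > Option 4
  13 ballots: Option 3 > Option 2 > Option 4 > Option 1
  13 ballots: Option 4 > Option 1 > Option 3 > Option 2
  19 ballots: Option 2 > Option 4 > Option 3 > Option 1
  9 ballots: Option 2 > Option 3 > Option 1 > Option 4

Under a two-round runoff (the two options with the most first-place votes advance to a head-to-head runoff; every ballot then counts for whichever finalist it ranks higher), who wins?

Round 1 first-place votes: Option 1 0, Option 2 35, Option 3 29, Option 4 13. Option 2 and Option 3 advance.
Runoff: Option 2 is ranked above Option 3 on 35 ballots, Option 3 above Option 2 on 42.

Option 3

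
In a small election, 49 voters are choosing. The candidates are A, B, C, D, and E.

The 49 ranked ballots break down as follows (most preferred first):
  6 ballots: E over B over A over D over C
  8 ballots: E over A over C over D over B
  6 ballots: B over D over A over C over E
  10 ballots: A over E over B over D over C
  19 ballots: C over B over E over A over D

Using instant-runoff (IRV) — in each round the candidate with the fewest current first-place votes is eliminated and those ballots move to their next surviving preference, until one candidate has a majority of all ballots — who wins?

A

Round 1: A 10, B 6, C 19, D 0, E 14. D eliminated.
Round 2: A 10, B 6, C 19, E 14. B eliminated.
Round 3: A 16, C 19, E 14. E eliminated.
Round 4: A 30, C 19. A has a majority (≥25).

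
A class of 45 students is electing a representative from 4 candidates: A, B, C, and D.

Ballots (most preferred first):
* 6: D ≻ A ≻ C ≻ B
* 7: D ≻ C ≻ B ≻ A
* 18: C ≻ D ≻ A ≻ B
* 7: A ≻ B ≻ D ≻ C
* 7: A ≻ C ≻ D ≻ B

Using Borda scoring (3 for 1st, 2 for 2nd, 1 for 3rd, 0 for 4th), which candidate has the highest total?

A: 6×2 + 7×0 + 18×1 + 7×3 + 7×3 = 72
B: 6×0 + 7×1 + 18×0 + 7×2 + 7×0 = 21
C: 6×1 + 7×2 + 18×3 + 7×0 + 7×2 = 88
D: 6×3 + 7×3 + 18×2 + 7×1 + 7×1 = 89

D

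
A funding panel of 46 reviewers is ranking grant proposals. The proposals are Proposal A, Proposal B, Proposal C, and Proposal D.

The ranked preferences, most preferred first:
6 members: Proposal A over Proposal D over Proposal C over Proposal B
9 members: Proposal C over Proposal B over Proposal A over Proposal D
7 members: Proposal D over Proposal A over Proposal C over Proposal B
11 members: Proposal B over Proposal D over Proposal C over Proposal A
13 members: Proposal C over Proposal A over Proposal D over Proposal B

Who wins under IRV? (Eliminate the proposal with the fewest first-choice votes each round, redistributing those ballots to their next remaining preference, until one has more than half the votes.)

Proposal D

Round 1: Proposal A 6, Proposal B 11, Proposal C 22, Proposal D 7. Proposal A eliminated.
Round 2: Proposal B 11, Proposal C 22, Proposal D 13. Proposal B eliminated.
Round 3: Proposal C 22, Proposal D 24. Proposal D has a majority (≥24).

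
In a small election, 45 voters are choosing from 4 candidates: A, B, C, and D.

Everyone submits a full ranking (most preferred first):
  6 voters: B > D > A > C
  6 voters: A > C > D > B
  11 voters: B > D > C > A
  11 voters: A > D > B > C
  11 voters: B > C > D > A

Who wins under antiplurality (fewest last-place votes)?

D

Last-place votes: A 22, B 6, C 17, D 0.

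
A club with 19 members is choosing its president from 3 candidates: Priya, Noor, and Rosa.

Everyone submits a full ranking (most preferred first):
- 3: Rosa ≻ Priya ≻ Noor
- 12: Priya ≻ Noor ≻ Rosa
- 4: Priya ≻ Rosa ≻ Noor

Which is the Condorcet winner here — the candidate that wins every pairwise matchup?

Priya vs Noor: 19–0
Priya vs Rosa: 16–3
Priya beats every other candidate.

Priya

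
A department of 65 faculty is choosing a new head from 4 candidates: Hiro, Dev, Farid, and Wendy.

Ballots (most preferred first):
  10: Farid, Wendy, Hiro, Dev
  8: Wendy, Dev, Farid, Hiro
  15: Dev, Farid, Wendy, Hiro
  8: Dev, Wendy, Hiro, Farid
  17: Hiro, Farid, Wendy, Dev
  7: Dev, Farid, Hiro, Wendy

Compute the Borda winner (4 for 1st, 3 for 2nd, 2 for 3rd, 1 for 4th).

Farid

Hiro: 10×2 + 8×1 + 15×1 + 8×2 + 17×4 + 7×2 = 141
Dev: 10×1 + 8×3 + 15×4 + 8×4 + 17×1 + 7×4 = 171
Farid: 10×4 + 8×2 + 15×3 + 8×1 + 17×3 + 7×3 = 181
Wendy: 10×3 + 8×4 + 15×2 + 8×3 + 17×2 + 7×1 = 157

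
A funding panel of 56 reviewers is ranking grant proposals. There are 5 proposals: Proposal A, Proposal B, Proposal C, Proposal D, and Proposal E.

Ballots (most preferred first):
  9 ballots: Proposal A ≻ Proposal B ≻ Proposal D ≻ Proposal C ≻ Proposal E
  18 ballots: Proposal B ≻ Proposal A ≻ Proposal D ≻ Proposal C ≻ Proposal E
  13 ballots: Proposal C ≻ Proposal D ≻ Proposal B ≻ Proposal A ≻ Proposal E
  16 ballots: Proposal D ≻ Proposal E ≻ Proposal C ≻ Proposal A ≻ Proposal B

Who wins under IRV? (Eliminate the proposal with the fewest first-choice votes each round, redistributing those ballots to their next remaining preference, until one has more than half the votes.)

Proposal D

Round 1: Proposal A 9, Proposal B 18, Proposal C 13, Proposal D 16, Proposal E 0. Proposal E eliminated.
Round 2: Proposal A 9, Proposal B 18, Proposal C 13, Proposal D 16. Proposal A eliminated.
Round 3: Proposal B 27, Proposal C 13, Proposal D 16. Proposal C eliminated.
Round 4: Proposal B 27, Proposal D 29. Proposal D has a majority (≥29).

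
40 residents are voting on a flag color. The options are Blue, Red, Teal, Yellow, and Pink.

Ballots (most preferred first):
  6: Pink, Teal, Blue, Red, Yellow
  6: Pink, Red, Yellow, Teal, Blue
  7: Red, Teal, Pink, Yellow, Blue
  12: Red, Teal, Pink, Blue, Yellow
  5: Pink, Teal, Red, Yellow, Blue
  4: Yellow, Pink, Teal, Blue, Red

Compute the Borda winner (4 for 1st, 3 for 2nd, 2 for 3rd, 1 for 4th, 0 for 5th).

Blue: 6×2 + 6×0 + 7×0 + 12×1 + 5×0 + 4×1 = 28
Red: 6×1 + 6×3 + 7×4 + 12×4 + 5×2 + 4×0 = 110
Teal: 6×3 + 6×1 + 7×3 + 12×3 + 5×3 + 4×2 = 104
Yellow: 6×0 + 6×2 + 7×1 + 12×0 + 5×1 + 4×4 = 40
Pink: 6×4 + 6×4 + 7×2 + 12×2 + 5×4 + 4×3 = 118

Pink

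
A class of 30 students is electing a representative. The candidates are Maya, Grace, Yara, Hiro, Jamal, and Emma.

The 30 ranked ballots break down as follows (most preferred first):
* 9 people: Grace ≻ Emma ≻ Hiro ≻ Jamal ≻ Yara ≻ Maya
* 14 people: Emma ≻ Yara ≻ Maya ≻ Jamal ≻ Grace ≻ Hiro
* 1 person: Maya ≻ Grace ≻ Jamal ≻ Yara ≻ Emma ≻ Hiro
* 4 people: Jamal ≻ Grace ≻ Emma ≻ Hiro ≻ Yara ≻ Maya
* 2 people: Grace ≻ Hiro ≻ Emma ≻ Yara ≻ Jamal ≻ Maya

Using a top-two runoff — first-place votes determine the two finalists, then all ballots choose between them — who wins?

Round 1 first-place votes: Maya 1, Grace 11, Yara 0, Hiro 0, Jamal 4, Emma 14. Emma and Grace advance.
Runoff: Emma is ranked above Grace on 14 ballots, Grace above Emma on 16.

Grace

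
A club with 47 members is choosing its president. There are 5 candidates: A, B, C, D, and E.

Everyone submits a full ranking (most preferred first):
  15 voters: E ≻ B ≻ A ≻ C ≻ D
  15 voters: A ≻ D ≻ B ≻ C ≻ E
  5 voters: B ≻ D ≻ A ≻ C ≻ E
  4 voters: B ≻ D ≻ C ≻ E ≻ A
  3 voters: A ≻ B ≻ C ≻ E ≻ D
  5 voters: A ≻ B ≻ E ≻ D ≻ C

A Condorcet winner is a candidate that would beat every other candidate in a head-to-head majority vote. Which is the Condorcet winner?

B

B vs A: 24–23
B vs C: 47–0
B vs D: 32–15
B vs E: 32–15
B beats every other candidate.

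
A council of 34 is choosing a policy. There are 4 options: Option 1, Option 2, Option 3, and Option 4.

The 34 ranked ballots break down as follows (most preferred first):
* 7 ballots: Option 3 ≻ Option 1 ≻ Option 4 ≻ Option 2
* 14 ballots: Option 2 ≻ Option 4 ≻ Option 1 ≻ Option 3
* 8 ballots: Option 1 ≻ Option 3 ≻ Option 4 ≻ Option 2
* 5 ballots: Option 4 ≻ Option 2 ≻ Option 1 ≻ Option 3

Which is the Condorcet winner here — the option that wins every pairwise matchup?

Option 4

Option 4 vs Option 1: 19–15
Option 4 vs Option 2: 20–14
Option 4 vs Option 3: 19–15
Option 4 beats every other option.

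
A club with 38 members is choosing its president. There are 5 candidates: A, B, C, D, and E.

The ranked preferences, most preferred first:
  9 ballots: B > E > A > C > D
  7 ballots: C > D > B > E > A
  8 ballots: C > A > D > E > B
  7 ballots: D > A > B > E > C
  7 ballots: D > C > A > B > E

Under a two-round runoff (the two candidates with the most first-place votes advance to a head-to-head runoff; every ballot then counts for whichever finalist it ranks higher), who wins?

C

Round 1 first-place votes: A 0, B 9, C 15, D 14, E 0. C and D advance.
Runoff: C is ranked above D on 24 ballots, D above C on 14.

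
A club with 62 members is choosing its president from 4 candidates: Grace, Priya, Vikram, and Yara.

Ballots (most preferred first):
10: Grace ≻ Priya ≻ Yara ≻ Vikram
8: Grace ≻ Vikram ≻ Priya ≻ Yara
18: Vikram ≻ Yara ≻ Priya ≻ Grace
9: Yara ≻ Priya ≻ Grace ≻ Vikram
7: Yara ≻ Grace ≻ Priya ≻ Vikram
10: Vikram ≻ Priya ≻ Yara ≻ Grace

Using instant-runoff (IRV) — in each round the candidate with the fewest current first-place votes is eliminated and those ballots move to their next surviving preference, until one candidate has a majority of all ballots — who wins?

Grace

Round 1: Grace 18, Priya 0, Vikram 28, Yara 16. Priya eliminated.
Round 2: Grace 18, Vikram 28, Yara 16. Yara eliminated.
Round 3: Grace 34, Vikram 28. Grace has a majority (≥32).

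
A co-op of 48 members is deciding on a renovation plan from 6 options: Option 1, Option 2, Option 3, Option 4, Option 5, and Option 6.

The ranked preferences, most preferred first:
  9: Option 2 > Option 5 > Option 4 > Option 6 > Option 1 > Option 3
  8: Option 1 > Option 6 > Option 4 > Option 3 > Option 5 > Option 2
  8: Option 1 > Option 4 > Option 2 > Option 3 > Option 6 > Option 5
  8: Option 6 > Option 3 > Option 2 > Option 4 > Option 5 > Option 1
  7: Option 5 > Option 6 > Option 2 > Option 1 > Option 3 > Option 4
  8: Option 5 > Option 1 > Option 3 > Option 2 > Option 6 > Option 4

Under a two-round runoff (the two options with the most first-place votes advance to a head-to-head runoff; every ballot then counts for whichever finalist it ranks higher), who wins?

Option 5

Round 1 first-place votes: Option 1 16, Option 2 9, Option 3 0, Option 4 0, Option 5 15, Option 6 8. Option 1 and Option 5 advance.
Runoff: Option 1 is ranked above Option 5 on 16 ballots, Option 5 above Option 1 on 32.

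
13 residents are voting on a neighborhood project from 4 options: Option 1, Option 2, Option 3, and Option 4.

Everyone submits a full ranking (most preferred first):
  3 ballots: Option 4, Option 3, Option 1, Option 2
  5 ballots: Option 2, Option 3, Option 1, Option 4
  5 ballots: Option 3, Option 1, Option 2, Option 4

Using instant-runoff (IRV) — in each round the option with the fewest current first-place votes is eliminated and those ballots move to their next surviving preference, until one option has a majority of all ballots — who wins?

Round 1: Option 1 0, Option 2 5, Option 3 5, Option 4 3. Option 1 eliminated.
Round 2: Option 2 5, Option 3 5, Option 4 3. Option 4 eliminated.
Round 3: Option 2 5, Option 3 8. Option 3 has a majority (≥7).

Option 3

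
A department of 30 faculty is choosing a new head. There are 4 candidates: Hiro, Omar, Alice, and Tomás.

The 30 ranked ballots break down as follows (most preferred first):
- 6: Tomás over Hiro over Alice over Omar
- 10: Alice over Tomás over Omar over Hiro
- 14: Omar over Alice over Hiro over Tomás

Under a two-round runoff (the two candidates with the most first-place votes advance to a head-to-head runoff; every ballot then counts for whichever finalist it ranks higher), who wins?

Round 1 first-place votes: Hiro 0, Omar 14, Alice 10, Tomás 6. Omar and Alice advance.
Runoff: Omar is ranked above Alice on 14 ballots, Alice above Omar on 16.

Alice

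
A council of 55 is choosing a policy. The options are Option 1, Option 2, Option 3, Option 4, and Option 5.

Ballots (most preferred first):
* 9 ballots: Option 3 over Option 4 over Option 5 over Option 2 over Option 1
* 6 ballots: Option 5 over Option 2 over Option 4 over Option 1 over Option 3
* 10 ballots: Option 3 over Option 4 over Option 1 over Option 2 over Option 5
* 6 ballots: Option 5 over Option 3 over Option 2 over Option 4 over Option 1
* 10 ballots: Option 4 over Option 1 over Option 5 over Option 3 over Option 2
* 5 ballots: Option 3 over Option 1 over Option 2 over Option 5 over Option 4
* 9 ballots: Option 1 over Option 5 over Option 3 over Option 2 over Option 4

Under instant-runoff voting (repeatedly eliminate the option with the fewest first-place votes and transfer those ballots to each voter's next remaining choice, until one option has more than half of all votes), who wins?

Option 5

Round 1: Option 1 9, Option 2 0, Option 3 24, Option 4 10, Option 5 12. Option 2 eliminated.
Round 2: Option 1 9, Option 3 24, Option 4 10, Option 5 12. Option 1 eliminated.
Round 3: Option 3 24, Option 4 10, Option 5 21. Option 4 eliminated.
Round 4: Option 3 24, Option 5 31. Option 5 has a majority (≥28).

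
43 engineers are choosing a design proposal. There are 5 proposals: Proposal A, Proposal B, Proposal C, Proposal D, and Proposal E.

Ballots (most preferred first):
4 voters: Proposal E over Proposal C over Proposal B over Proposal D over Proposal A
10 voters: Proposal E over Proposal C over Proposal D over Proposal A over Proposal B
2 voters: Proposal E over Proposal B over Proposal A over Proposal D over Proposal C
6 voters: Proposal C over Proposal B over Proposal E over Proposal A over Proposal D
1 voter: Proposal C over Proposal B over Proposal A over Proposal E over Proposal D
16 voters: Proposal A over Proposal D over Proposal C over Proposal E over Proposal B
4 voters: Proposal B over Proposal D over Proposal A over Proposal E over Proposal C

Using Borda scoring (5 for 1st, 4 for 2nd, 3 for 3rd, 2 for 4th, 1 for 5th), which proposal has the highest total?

Proposal C

Proposal A: 4×1 + 10×2 + 2×3 + 6×2 + 1×3 + 16×5 + 4×3 = 137
Proposal B: 4×3 + 10×1 + 2×4 + 6×4 + 1×4 + 16×1 + 4×5 = 94
Proposal C: 4×4 + 10×4 + 2×1 + 6×5 + 1×5 + 16×3 + 4×1 = 145
Proposal D: 4×2 + 10×3 + 2×2 + 6×1 + 1×1 + 16×4 + 4×4 = 129
Proposal E: 4×5 + 10×5 + 2×5 + 6×3 + 1×2 + 16×2 + 4×2 = 140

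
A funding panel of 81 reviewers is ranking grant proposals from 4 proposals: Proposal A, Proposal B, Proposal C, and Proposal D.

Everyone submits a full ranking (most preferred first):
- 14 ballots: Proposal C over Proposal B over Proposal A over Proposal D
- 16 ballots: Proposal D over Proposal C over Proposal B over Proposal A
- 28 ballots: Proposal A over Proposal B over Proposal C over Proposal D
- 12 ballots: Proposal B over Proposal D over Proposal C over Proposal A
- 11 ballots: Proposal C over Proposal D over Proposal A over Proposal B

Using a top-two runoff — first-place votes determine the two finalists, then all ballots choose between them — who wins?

Proposal C

Round 1 first-place votes: Proposal A 28, Proposal B 12, Proposal C 25, Proposal D 16. Proposal A and Proposal C advance.
Runoff: Proposal A is ranked above Proposal C on 28 ballots, Proposal C above Proposal A on 53.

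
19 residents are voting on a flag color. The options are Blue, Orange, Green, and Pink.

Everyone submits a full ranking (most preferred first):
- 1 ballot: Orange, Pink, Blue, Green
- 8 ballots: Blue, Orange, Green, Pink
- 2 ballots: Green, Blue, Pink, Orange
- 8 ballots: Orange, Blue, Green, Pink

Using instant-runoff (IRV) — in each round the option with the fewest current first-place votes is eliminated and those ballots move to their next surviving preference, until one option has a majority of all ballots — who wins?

Round 1: Blue 8, Orange 9, Green 2, Pink 0. Pink eliminated.
Round 2: Blue 8, Orange 9, Green 2. Green eliminated.
Round 3: Blue 10, Orange 9. Blue has a majority (≥10).

Blue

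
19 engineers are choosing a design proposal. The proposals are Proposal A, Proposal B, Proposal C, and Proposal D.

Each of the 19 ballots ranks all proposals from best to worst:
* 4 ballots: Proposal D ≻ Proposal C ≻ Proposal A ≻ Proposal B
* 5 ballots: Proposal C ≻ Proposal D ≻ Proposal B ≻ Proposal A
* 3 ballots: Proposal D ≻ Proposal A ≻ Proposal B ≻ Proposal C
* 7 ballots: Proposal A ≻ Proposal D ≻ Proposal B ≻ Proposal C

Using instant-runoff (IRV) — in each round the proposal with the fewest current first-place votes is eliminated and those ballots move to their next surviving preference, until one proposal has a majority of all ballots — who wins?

Round 1: Proposal A 7, Proposal B 0, Proposal C 5, Proposal D 7. Proposal B eliminated.
Round 2: Proposal A 7, Proposal C 5, Proposal D 7. Proposal C eliminated.
Round 3: Proposal A 7, Proposal D 12. Proposal D has a majority (≥10).

Proposal D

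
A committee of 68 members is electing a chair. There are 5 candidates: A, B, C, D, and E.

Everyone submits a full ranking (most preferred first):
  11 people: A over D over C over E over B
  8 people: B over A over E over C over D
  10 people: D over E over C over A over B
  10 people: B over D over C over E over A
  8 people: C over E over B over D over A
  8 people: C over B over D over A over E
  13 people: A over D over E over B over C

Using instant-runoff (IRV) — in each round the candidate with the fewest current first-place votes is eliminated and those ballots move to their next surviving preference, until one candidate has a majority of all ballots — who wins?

C

Round 1: A 24, B 18, C 16, D 10, E 0. E eliminated.
Round 2: A 24, B 18, C 16, D 10. D eliminated.
Round 3: A 24, B 18, C 26. B eliminated.
Round 4: A 32, C 36. C has a majority (≥35).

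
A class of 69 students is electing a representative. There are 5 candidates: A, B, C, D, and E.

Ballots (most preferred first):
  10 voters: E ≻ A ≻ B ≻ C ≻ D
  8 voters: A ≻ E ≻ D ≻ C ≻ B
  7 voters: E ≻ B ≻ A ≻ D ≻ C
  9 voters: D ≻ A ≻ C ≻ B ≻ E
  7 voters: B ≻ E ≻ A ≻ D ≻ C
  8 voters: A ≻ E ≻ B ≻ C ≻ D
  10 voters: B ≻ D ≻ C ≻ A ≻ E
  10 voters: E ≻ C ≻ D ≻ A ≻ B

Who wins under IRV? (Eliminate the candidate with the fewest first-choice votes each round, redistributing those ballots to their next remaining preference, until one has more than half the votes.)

Round 1: A 16, B 17, C 0, D 9, E 27. C eliminated.
Round 2: A 16, B 17, D 9, E 27. D eliminated.
Round 3: A 25, B 17, E 27. B eliminated.
Round 4: A 35, E 34. A has a majority (≥35).

A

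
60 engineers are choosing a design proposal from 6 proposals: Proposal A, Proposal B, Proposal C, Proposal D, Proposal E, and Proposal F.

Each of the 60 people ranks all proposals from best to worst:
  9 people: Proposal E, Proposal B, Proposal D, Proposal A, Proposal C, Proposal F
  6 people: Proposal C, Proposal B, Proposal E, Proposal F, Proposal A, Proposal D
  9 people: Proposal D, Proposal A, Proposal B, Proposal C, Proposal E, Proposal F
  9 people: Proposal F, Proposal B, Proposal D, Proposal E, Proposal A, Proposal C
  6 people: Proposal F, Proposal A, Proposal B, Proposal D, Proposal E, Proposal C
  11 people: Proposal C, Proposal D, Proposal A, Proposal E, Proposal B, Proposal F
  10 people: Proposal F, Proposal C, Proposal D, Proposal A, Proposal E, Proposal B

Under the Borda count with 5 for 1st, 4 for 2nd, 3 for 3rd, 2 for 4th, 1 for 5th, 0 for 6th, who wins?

Proposal D

Proposal A: 9×2 + 6×1 + 9×4 + 9×1 + 6×4 + 11×3 + 10×2 = 146
Proposal B: 9×4 + 6×4 + 9×3 + 9×4 + 6×3 + 11×1 + 10×0 = 152
Proposal C: 9×1 + 6×5 + 9×2 + 9×0 + 6×0 + 11×5 + 10×4 = 152
Proposal D: 9×3 + 6×0 + 9×5 + 9×3 + 6×2 + 11×4 + 10×3 = 185
Proposal E: 9×5 + 6×3 + 9×1 + 9×2 + 6×1 + 11×2 + 10×1 = 128
Proposal F: 9×0 + 6×2 + 9×0 + 9×5 + 6×5 + 11×0 + 10×5 = 137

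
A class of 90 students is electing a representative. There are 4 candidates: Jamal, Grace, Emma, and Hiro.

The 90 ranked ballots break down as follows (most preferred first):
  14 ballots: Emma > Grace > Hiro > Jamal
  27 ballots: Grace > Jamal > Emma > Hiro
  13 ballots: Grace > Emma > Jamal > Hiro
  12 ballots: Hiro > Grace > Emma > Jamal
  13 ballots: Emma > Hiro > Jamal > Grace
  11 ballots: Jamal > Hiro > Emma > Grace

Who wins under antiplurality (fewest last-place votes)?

Emma

Last-place votes: Jamal 26, Grace 24, Emma 0, Hiro 40.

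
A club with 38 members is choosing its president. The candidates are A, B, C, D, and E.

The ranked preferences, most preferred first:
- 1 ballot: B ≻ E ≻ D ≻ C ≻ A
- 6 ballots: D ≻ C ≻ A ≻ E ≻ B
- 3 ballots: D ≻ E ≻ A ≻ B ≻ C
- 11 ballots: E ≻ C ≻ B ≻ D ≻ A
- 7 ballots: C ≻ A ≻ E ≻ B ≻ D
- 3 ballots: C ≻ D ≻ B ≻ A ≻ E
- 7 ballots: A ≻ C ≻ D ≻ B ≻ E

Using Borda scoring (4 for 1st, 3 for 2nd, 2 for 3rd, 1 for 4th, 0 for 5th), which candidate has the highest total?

A: 1×0 + 6×2 + 3×2 + 11×0 + 7×3 + 3×1 + 7×4 = 70
B: 1×4 + 6×0 + 3×1 + 11×2 + 7×1 + 3×2 + 7×1 = 49
C: 1×1 + 6×3 + 3×0 + 11×3 + 7×4 + 3×4 + 7×3 = 113
D: 1×2 + 6×4 + 3×4 + 11×1 + 7×0 + 3×3 + 7×2 = 72
E: 1×3 + 6×1 + 3×3 + 11×4 + 7×2 + 3×0 + 7×0 = 76

C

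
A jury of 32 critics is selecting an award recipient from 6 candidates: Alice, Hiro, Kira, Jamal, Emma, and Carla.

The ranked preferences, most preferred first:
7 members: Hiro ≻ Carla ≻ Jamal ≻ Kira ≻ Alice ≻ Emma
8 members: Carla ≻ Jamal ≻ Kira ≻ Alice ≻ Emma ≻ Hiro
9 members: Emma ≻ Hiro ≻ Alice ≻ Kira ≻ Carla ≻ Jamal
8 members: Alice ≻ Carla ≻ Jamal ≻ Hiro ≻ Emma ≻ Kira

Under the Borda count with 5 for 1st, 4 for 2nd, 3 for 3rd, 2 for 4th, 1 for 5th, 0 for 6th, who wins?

Alice: 7×1 + 8×2 + 9×3 + 8×5 = 90
Hiro: 7×5 + 8×0 + 9×4 + 8×2 = 87
Kira: 7×2 + 8×3 + 9×2 + 8×0 = 56
Jamal: 7×3 + 8×4 + 9×0 + 8×3 = 77
Emma: 7×0 + 8×1 + 9×5 + 8×1 = 61
Carla: 7×4 + 8×5 + 9×1 + 8×4 = 109

Carla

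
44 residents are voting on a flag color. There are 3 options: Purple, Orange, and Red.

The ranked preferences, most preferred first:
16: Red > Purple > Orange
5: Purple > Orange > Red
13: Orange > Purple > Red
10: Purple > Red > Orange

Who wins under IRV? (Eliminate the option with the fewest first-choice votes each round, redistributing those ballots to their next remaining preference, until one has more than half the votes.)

Purple

Round 1: Purple 15, Orange 13, Red 16. Orange eliminated.
Round 2: Purple 28, Red 16. Purple has a majority (≥23).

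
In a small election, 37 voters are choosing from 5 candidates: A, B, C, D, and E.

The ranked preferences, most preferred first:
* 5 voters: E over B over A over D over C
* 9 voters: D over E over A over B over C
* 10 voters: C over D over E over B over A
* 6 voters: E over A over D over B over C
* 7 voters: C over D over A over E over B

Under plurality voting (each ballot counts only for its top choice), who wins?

First-place votes: A 0, B 0, C 17, D 9, E 11.

C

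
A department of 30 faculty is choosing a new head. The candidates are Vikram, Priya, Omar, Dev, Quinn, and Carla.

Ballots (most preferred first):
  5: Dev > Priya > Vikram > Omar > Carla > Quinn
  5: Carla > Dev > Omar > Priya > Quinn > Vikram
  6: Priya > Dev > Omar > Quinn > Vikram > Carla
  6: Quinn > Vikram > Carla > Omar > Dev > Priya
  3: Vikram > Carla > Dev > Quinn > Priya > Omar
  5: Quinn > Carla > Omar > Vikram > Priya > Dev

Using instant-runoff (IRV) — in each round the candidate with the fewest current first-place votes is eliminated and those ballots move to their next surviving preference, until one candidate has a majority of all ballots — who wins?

Round 1: Vikram 3, Priya 6, Omar 0, Dev 5, Quinn 11, Carla 5. Omar eliminated.
Round 2: Vikram 3, Priya 6, Dev 5, Quinn 11, Carla 5. Vikram eliminated.
Round 3: Priya 6, Dev 5, Quinn 11, Carla 8. Dev eliminated.
Round 4: Priya 11, Quinn 11, Carla 8. Carla eliminated.
Round 5: Priya 16, Quinn 14. Priya has a majority (≥16).

Priya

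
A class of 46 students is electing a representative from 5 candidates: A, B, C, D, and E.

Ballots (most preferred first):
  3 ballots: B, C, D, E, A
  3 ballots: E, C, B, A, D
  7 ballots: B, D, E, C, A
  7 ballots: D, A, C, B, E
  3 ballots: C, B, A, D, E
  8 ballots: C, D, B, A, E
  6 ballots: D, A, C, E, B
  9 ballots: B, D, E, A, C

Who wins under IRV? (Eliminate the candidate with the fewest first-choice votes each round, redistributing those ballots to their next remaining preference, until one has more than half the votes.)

C

Round 1: A 0, B 19, C 11, D 13, E 3. A eliminated.
Round 2: B 19, C 11, D 13, E 3. E eliminated.
Round 3: B 19, C 14, D 13. D eliminated.
Round 4: B 19, C 27. C has a majority (≥24).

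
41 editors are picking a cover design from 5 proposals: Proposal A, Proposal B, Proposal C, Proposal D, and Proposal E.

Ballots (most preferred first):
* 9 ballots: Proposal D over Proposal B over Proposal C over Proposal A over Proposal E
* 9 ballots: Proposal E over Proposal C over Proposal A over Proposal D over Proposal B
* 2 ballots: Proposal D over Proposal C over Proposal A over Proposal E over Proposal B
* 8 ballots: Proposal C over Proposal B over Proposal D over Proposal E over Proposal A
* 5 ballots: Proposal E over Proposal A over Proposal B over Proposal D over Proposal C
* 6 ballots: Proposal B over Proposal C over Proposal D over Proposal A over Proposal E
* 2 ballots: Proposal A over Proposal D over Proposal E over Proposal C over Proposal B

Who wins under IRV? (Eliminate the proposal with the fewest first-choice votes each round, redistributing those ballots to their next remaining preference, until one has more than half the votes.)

Round 1: Proposal A 2, Proposal B 6, Proposal C 8, Proposal D 11, Proposal E 14. Proposal A eliminated.
Round 2: Proposal B 6, Proposal C 8, Proposal D 13, Proposal E 14. Proposal B eliminated.
Round 3: Proposal C 14, Proposal D 13, Proposal E 14. Proposal D eliminated.
Round 4: Proposal C 25, Proposal E 16. Proposal C has a majority (≥21).

Proposal C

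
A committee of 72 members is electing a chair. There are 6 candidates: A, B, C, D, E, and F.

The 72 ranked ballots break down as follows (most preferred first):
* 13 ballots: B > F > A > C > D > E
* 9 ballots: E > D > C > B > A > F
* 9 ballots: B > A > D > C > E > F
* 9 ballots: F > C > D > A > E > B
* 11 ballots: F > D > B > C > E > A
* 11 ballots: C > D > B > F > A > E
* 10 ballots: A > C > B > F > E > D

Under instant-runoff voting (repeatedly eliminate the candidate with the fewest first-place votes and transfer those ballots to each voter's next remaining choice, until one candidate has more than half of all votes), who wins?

Round 1: A 10, B 22, C 11, D 0, E 9, F 20. D eliminated.
Round 2: A 10, B 22, C 11, E 9, F 20. E eliminated.
Round 3: A 10, B 22, C 20, F 20. A eliminated.
Round 4: B 22, C 30, F 20. F eliminated.
Round 5: B 33, C 39. C has a majority (≥37).

C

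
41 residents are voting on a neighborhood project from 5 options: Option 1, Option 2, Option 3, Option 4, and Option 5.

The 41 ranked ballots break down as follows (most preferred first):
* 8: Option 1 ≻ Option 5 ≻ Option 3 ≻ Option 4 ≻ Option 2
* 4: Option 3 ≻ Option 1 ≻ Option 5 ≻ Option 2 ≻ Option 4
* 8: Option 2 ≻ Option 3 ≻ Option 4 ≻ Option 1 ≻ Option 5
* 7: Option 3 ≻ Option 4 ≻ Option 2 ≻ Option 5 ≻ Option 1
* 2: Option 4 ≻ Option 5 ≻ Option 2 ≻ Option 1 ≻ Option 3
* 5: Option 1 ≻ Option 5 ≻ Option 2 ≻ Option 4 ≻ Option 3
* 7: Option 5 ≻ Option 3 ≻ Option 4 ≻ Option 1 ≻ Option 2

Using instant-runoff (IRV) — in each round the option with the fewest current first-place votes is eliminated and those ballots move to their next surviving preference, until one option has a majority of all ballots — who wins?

Option 3

Round 1: Option 1 13, Option 2 8, Option 3 11, Option 4 2, Option 5 7. Option 4 eliminated.
Round 2: Option 1 13, Option 2 8, Option 3 11, Option 5 9. Option 2 eliminated.
Round 3: Option 1 13, Option 3 19, Option 5 9. Option 5 eliminated.
Round 4: Option 1 15, Option 3 26. Option 3 has a majority (≥21).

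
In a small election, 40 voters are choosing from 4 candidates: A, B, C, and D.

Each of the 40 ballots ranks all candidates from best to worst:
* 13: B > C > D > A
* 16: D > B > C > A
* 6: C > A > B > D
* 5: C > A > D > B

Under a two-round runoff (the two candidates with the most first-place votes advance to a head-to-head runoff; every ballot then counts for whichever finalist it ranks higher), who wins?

D

Round 1 first-place votes: A 0, B 13, C 11, D 16. D and B advance.
Runoff: D is ranked above B on 21 ballots, B above D on 19.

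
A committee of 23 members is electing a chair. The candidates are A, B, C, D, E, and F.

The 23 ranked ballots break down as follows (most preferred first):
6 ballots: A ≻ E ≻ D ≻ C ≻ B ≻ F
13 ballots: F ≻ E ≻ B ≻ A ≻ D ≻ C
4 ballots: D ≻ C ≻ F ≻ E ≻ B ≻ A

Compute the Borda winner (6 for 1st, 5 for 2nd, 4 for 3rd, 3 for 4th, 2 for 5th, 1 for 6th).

E

A: 6×6 + 13×3 + 4×1 = 79
B: 6×2 + 13×4 + 4×2 = 72
C: 6×3 + 13×1 + 4×5 = 51
D: 6×4 + 13×2 + 4×6 = 74
E: 6×5 + 13×5 + 4×3 = 107
F: 6×1 + 13×6 + 4×4 = 100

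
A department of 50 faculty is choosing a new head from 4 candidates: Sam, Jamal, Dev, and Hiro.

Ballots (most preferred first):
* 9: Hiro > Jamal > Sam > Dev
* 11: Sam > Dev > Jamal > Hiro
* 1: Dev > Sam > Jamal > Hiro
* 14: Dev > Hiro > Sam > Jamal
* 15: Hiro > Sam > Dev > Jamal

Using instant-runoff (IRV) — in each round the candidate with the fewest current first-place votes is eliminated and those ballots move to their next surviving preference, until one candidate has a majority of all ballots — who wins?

Round 1: Sam 11, Jamal 0, Dev 15, Hiro 24. Jamal eliminated.
Round 2: Sam 11, Dev 15, Hiro 24. Sam eliminated.
Round 3: Dev 26, Hiro 24. Dev has a majority (≥26).

Dev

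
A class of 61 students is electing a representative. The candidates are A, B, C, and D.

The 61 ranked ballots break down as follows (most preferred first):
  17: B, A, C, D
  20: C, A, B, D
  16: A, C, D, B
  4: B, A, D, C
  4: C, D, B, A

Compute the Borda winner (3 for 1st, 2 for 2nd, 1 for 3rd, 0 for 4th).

A: 17×2 + 20×2 + 16×3 + 4×2 + 4×0 = 130
B: 17×3 + 20×1 + 16×0 + 4×3 + 4×1 = 87
C: 17×1 + 20×3 + 16×2 + 4×0 + 4×3 = 121
D: 17×0 + 20×0 + 16×1 + 4×1 + 4×2 = 28

A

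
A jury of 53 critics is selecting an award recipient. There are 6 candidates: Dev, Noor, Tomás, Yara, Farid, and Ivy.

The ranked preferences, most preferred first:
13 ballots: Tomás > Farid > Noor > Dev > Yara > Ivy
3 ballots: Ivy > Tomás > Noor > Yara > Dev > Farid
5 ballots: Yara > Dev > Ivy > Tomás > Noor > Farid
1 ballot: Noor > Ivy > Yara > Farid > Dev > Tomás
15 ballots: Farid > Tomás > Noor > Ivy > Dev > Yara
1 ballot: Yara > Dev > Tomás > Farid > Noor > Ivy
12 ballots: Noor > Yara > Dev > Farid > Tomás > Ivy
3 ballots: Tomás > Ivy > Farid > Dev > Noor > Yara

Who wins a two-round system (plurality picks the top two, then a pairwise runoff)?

Round 1 first-place votes: Dev 0, Noor 13, Tomás 16, Yara 6, Farid 15, Ivy 3. Tomás and Farid advance.
Runoff: Tomás is ranked above Farid on 25 ballots, Farid above Tomás on 28.

Farid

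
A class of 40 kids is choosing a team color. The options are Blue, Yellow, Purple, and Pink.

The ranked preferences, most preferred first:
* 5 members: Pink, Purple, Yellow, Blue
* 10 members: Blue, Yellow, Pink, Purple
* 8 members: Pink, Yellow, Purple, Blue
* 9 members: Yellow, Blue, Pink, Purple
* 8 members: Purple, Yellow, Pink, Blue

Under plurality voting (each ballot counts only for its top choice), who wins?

First-place votes: Blue 10, Yellow 9, Purple 8, Pink 13.

Pink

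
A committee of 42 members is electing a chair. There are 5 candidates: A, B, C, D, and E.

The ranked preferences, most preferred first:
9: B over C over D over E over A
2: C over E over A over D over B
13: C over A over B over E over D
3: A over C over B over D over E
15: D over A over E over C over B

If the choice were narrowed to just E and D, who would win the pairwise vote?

D

E is ranked above D on 15 ballots; D above E on 27.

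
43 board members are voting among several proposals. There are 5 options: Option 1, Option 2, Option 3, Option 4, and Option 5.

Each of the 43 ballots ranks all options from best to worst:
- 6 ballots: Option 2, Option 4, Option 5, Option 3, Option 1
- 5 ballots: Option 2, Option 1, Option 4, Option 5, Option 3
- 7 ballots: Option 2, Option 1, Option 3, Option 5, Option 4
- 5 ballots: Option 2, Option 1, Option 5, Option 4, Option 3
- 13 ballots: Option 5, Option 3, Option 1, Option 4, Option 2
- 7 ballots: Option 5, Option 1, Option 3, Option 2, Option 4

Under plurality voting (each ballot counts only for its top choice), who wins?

Option 2

First-place votes: Option 1 0, Option 2 23, Option 3 0, Option 4 0, Option 5 20.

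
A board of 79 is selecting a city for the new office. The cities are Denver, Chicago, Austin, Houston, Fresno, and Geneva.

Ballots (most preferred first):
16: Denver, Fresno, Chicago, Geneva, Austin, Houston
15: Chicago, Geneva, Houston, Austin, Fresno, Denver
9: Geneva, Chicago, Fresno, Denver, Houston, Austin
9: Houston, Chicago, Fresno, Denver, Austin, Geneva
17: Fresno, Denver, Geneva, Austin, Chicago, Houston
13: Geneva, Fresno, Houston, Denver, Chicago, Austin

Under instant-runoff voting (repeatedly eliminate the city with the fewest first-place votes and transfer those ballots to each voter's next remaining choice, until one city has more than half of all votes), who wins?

Fresno

Round 1: Denver 16, Chicago 15, Austin 0, Houston 9, Fresno 17, Geneva 22. Austin eliminated.
Round 2: Denver 16, Chicago 15, Houston 9, Fresno 17, Geneva 22. Houston eliminated.
Round 3: Denver 16, Chicago 24, Fresno 17, Geneva 22. Denver eliminated.
Round 4: Chicago 24, Fresno 33, Geneva 22. Geneva eliminated.
Round 5: Chicago 33, Fresno 46. Fresno has a majority (≥40).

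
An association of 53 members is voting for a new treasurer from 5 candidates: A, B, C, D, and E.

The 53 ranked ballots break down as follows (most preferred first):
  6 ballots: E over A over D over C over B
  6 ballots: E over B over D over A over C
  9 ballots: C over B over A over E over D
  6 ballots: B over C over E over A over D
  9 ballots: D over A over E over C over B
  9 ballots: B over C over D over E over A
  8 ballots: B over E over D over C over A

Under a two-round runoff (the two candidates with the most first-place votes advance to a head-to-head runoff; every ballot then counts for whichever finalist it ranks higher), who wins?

B

Round 1 first-place votes: A 0, B 23, C 9, D 9, E 12. B and E advance.
Runoff: B is ranked above E on 32 ballots, E above B on 21.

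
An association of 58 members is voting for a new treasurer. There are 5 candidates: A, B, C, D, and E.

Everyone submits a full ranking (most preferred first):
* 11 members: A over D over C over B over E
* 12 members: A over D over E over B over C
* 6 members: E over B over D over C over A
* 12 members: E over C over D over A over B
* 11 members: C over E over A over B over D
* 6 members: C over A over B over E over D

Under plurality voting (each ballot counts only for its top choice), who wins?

A

First-place votes: A 23, B 0, C 17, D 0, E 18.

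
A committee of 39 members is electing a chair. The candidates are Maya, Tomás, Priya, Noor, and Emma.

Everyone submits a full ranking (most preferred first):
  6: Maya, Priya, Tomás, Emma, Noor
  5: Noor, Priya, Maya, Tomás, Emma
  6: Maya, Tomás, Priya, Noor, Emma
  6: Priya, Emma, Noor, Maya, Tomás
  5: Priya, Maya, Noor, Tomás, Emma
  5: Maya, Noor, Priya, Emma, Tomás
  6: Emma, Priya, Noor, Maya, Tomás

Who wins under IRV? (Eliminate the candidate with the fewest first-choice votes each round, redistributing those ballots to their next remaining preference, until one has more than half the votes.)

Round 1: Maya 17, Tomás 0, Priya 11, Noor 5, Emma 6. Tomás eliminated.
Round 2: Maya 17, Priya 11, Noor 5, Emma 6. Noor eliminated.
Round 3: Maya 17, Priya 16, Emma 6. Emma eliminated.
Round 4: Maya 17, Priya 22. Priya has a majority (≥20).

Priya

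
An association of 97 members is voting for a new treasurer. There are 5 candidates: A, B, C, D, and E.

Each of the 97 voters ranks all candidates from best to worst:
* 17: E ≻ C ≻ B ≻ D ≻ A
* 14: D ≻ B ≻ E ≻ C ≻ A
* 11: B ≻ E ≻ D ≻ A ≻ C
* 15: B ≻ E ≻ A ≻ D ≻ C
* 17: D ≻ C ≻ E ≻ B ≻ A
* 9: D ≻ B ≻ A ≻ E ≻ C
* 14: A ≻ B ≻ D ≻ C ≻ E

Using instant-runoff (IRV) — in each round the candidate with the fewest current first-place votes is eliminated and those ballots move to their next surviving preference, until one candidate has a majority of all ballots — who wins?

Round 1: A 14, B 26, C 0, D 40, E 17. C eliminated.
Round 2: A 14, B 26, D 40, E 17. A eliminated.
Round 3: B 40, D 40, E 17. E eliminated.
Round 4: B 57, D 40. B has a majority (≥49).

B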